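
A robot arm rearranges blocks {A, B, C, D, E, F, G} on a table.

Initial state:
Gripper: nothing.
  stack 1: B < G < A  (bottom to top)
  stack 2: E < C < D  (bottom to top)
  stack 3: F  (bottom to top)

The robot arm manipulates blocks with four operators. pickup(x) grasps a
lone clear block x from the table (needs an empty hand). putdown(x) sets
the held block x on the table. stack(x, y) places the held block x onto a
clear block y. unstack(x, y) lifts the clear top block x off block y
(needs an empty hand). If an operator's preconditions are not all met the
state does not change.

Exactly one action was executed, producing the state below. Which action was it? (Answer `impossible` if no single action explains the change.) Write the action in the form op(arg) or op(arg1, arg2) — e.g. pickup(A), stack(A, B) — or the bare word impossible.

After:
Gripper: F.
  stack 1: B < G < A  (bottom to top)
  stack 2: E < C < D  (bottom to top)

target: towers=[B/G/A; E/C/D] holding=F
         pickup(F) → towers=[B/G/A; E/C/D] holding=F  ← match
     unstack(D, C) → towers=[B/G/A; E/C; F] holding=D
     unstack(A, G) → towers=[B/G; E/C/D; F] holding=A

pickup(F)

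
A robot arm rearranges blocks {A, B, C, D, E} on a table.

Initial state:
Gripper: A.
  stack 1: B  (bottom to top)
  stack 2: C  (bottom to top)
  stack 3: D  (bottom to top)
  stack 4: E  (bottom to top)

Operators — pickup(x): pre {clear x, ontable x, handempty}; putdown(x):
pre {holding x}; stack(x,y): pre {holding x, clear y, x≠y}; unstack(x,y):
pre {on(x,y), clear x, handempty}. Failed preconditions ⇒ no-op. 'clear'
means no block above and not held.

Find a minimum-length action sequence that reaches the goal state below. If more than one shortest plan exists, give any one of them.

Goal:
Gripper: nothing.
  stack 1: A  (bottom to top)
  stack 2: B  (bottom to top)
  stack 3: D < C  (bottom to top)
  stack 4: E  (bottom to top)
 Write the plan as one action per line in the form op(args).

putdown(A)
pickup(C)
stack(C, D)

step 1 (putdown(A)): towers=[A; B; C; D; E] holding=-
step 2 (pickup(C)): towers=[A; B; D; E] holding=C
step 3 (stack(C, D)): towers=[A; B; D/C; E] holding=-
goal check: towers=[A; B; D/C; E] holding=- — reached (length 3, optimal by BFS)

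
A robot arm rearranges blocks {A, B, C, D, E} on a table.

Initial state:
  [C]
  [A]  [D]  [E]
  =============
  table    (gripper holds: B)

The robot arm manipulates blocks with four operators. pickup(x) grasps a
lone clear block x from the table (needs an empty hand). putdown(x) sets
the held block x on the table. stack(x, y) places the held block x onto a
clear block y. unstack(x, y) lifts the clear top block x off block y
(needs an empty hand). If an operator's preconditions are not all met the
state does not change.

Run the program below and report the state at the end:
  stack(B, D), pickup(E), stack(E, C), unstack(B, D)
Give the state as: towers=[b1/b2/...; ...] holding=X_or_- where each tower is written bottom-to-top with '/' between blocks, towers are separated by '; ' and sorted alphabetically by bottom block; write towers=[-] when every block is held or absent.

step 1 (stack(B, D)): towers=[A/C; D/B; E] holding=-
step 2 (pickup(E)): towers=[A/C; D/B] holding=E
step 3 (stack(E, C)): towers=[A/C/E; D/B] holding=-
step 4 (unstack(B, D)): towers=[A/C/E; D] holding=B

towers=[A/C/E; D] holding=B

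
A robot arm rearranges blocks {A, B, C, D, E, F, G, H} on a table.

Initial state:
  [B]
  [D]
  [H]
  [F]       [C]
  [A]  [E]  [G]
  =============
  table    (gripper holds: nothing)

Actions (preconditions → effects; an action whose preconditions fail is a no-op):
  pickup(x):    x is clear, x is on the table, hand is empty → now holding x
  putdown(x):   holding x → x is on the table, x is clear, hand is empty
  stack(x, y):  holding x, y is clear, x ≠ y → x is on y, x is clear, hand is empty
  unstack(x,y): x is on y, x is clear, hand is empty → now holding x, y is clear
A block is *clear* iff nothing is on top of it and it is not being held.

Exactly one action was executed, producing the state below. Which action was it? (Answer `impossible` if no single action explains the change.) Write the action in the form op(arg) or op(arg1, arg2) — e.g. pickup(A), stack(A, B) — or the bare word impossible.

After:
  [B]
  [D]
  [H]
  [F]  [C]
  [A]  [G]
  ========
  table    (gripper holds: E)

target: towers=[A/F/H/D/B; G/C] holding=E
         pickup(E) → towers=[A/F/H/D/B; G/C] holding=E  ← match
     unstack(B, D) → towers=[A/F/H/D; E; G/C] holding=B
     unstack(C, G) → towers=[A/F/H/D/B; E; G] holding=C

pickup(E)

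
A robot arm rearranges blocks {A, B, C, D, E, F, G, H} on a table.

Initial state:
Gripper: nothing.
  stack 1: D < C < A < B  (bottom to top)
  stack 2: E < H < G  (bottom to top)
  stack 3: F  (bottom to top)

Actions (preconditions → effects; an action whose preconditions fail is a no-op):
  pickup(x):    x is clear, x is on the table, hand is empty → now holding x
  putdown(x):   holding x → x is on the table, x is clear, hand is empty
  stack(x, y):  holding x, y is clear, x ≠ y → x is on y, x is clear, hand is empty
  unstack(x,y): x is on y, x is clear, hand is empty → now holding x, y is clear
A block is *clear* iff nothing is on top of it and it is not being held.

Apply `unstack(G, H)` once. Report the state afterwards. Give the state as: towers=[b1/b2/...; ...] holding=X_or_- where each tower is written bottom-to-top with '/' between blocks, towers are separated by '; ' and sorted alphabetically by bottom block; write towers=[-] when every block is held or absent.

before: towers=[D/C/A/B; E/H/G; F] holding=-
pre[unstack(G, H)]: on(G,H) ok, clear(G) ok, handempty ok
all met → apply unstack(G, H)
after:  towers=[D/C/A/B; E/H; F] holding=G

towers=[D/C/A/B; E/H; F] holding=G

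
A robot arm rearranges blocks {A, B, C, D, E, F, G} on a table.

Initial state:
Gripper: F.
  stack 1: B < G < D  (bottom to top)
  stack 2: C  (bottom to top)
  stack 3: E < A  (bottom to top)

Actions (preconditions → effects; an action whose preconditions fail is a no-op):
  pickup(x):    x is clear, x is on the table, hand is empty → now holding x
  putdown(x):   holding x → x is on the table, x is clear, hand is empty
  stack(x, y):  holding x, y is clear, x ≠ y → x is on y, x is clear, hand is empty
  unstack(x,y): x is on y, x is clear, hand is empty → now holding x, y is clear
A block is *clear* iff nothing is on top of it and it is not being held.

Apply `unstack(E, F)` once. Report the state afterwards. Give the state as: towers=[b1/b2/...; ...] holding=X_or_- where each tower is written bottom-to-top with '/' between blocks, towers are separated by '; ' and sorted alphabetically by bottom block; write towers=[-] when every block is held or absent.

before: towers=[B/G/D; C; E/A] holding=F
pre[unstack(E, F)]: on(E,F) no, clear(E) no, handempty no
on(E,F), clear(E), handempty unmet → unstack(E, F) is a no-op
after:  towers=[B/G/D; C; E/A] holding=F

towers=[B/G/D; C; E/A] holding=F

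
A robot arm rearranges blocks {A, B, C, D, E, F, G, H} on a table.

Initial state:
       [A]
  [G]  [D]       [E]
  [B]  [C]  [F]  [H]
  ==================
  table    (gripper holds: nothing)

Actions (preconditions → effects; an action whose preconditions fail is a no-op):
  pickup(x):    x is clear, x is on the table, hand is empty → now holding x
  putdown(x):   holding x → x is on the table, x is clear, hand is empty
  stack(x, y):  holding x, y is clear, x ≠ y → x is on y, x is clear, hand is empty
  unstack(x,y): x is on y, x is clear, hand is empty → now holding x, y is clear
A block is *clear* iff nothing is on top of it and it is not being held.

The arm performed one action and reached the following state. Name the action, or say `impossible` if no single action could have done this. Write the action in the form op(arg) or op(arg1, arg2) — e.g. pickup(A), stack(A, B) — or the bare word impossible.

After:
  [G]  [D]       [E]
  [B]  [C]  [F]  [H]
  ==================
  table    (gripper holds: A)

unstack(A, D)

target: towers=[B/G; C/D; F; H/E] holding=A
     unstack(G, B) → towers=[B; C/D/A; F; H/E] holding=G
     unstack(A, D) → towers=[B/G; C/D; F; H/E] holding=A  ← match
     unstack(E, H) → towers=[B/G; C/D/A; F; H] holding=E
         pickup(F) → towers=[B/G; C/D/A; H/E] holding=F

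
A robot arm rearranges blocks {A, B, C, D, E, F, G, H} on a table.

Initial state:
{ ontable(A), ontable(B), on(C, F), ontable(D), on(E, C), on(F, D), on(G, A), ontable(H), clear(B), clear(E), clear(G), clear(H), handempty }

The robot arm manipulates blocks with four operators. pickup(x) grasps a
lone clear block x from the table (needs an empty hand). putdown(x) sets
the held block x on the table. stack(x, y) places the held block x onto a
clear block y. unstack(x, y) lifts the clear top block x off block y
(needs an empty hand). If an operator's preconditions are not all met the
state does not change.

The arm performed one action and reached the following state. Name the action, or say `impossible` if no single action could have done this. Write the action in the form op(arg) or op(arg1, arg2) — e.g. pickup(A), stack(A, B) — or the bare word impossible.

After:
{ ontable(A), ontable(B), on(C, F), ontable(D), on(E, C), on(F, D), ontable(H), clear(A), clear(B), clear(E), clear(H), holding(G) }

unstack(G, A)

target: towers=[A; B; D/F/C/E; H] holding=G
     unstack(G, A) → towers=[A; B; D/F/C/E; H] holding=G  ← match
     unstack(E, C) → towers=[A/G; B; D/F/C; H] holding=E
         pickup(H) → towers=[A/G; B; D/F/C/E] holding=H
         pickup(B) → towers=[A/G; D/F/C/E; H] holding=B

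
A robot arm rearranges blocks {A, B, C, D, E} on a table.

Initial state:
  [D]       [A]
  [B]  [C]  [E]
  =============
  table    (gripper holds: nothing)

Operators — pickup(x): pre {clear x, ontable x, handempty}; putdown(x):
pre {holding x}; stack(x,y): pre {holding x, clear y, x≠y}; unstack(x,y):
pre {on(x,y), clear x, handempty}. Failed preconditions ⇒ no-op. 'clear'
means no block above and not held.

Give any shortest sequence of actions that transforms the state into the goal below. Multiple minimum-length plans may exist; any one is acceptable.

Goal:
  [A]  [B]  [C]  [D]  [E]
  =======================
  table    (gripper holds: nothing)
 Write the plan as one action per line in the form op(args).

unstack(D, B)
putdown(D)
unstack(A, E)
putdown(A)

step 1 (unstack(D, B)): towers=[B; C; E/A] holding=D
step 2 (putdown(D)): towers=[B; C; D; E/A] holding=-
step 3 (unstack(A, E)): towers=[B; C; D; E] holding=A
step 4 (putdown(A)): towers=[A; B; C; D; E] holding=-
goal check: towers=[A; B; C; D; E] holding=- — reached (length 4, optimal by BFS)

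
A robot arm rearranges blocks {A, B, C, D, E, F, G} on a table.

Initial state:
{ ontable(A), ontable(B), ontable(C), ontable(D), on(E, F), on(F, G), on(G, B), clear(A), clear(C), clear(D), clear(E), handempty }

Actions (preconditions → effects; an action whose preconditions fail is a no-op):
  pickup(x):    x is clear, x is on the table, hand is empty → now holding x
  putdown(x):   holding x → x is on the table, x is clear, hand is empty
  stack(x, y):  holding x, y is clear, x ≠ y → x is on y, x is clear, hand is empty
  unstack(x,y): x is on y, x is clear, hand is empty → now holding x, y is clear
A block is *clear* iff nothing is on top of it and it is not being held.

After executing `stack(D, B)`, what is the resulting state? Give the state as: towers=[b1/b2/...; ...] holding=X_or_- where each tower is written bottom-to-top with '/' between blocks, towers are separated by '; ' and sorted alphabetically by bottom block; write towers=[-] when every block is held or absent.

towers=[A; B/G/F/E; C; D] holding=-

before: towers=[A; B/G/F/E; C; D] holding=-
pre[stack(D, B)]: holding(D) fail, clear(B) fail, D≠B ok
holding(D), clear(B) unmet → stack(D, B) is a no-op
after:  towers=[A; B/G/F/E; C; D] holding=-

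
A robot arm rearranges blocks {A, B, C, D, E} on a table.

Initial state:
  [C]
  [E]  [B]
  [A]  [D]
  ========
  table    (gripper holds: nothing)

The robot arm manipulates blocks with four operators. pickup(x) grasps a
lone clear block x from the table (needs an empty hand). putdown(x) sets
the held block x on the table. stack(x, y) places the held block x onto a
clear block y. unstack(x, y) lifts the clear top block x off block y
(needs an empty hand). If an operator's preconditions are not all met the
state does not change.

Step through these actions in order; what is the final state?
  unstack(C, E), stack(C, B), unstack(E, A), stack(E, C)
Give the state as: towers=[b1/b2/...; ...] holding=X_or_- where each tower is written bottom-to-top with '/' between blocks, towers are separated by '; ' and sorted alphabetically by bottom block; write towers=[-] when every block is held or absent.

step 1 (unstack(C, E)): towers=[A/E; D/B] holding=C
step 2 (stack(C, B)): towers=[A/E; D/B/C] holding=-
step 3 (unstack(E, A)): towers=[A; D/B/C] holding=E
step 4 (stack(E, C)): towers=[A; D/B/C/E] holding=-

towers=[A; D/B/C/E] holding=-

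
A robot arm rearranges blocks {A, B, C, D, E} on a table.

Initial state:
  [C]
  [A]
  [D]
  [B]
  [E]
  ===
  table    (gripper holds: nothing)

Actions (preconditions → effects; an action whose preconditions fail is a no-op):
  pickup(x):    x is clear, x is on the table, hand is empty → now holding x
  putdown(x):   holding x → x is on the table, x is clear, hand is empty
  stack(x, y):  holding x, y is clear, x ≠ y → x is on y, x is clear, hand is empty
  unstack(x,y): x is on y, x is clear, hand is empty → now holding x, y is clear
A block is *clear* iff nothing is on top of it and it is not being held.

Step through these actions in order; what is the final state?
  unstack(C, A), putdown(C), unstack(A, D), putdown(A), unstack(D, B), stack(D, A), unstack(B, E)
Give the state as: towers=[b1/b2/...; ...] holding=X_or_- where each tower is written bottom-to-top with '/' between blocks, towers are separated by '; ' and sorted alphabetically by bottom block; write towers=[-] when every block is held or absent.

towers=[A/D; C; E] holding=B

step 1 (unstack(C, A)): towers=[E/B/D/A] holding=C
step 2 (putdown(C)): towers=[C; E/B/D/A] holding=-
step 3 (unstack(A, D)): towers=[C; E/B/D] holding=A
step 4 (putdown(A)): towers=[A; C; E/B/D] holding=-
step 5 (unstack(D, B)): towers=[A; C; E/B] holding=D
step 6 (stack(D, A)): towers=[A/D; C; E/B] holding=-
step 7 (unstack(B, E)): towers=[A/D; C; E] holding=B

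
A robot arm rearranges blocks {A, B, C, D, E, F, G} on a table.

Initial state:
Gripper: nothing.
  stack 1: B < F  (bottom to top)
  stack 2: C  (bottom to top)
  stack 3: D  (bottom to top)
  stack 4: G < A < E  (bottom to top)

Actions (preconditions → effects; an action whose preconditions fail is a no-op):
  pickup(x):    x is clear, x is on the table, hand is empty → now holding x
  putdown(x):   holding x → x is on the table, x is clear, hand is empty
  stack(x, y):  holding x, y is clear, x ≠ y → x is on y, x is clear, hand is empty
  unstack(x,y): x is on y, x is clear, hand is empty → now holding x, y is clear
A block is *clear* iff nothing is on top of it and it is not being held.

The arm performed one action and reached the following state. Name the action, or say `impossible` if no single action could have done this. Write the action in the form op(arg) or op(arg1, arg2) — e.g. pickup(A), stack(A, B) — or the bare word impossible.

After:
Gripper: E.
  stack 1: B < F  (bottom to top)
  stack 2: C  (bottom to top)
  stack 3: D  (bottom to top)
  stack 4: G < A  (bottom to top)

unstack(E, A)

target: towers=[B/F; C; D; G/A] holding=E
     unstack(F, B) → towers=[B; C; D; G/A/E] holding=F
         pickup(D) → towers=[B/F; C; G/A/E] holding=D
     unstack(E, A) → towers=[B/F; C; D; G/A] holding=E  ← match
         pickup(C) → towers=[B/F; D; G/A/E] holding=C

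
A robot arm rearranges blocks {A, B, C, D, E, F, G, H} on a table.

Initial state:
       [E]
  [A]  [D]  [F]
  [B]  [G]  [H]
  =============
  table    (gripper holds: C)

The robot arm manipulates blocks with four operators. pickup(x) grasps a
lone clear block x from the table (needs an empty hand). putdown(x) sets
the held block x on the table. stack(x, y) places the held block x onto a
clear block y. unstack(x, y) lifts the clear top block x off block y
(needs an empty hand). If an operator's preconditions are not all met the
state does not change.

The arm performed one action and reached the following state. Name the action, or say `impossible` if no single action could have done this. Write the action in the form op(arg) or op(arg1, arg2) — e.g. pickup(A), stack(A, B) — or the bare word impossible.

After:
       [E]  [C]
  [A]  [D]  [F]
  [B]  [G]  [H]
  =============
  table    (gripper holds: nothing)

target: towers=[B/A; G/D/E; H/F/C] holding=-
        putdown(C) → towers=[B/A; C; G/D/E; H/F] holding=-
       stack(C, A) → towers=[B/A/C; G/D/E; H/F] holding=-
       stack(C, E) → towers=[B/A; G/D/E/C; H/F] holding=-
       stack(C, F) → towers=[B/A; G/D/E; H/F/C] holding=-  ← match

stack(C, F)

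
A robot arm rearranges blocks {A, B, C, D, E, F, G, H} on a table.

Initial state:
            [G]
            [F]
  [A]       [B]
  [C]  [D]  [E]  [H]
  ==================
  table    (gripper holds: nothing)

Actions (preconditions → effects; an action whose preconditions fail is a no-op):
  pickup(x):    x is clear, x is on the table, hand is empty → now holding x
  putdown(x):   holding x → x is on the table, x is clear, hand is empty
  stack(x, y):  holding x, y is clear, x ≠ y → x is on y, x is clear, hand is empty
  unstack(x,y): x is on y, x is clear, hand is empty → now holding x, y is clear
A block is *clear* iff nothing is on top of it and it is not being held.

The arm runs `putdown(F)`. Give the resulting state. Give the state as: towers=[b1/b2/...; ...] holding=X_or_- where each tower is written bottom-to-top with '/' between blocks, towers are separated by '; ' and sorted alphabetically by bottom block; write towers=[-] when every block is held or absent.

towers=[C/A; D; E/B/F/G; H] holding=-

before: towers=[C/A; D; E/B/F/G; H] holding=-
pre[putdown(F)]: holding(F) ✗
holding(F) unmet → putdown(F) is a no-op
after:  towers=[C/A; D; E/B/F/G; H] holding=-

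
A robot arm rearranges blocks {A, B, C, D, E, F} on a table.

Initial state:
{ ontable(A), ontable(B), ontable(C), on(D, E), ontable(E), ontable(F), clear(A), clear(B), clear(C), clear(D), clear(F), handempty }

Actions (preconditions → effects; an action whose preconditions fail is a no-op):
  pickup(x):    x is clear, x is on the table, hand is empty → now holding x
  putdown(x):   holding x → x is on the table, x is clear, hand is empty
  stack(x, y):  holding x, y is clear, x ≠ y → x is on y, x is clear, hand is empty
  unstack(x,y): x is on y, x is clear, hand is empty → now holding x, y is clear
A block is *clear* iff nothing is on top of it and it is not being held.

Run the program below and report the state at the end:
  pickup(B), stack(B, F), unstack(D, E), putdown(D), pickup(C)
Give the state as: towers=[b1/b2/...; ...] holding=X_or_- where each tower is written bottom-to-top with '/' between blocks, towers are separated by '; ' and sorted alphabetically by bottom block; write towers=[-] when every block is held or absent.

step 1 (pickup(B)): towers=[A; C; E/D; F] holding=B
step 2 (stack(B, F)): towers=[A; C; E/D; F/B] holding=-
step 3 (unstack(D, E)): towers=[A; C; E; F/B] holding=D
step 4 (putdown(D)): towers=[A; C; D; E; F/B] holding=-
step 5 (pickup(C)): towers=[A; D; E; F/B] holding=C

towers=[A; D; E; F/B] holding=C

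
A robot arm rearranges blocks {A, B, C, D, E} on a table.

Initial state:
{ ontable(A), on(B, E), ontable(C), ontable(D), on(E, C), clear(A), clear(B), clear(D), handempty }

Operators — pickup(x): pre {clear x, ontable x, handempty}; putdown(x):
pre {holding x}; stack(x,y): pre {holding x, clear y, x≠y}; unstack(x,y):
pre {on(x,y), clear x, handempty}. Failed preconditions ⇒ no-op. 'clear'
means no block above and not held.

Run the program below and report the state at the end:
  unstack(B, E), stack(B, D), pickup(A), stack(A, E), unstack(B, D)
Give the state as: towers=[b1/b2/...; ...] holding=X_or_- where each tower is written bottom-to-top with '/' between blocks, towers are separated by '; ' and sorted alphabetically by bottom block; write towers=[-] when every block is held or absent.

step 1 (unstack(B, E)): towers=[A; C/E; D] holding=B
step 2 (stack(B, D)): towers=[A; C/E; D/B] holding=-
step 3 (pickup(A)): towers=[C/E; D/B] holding=A
step 4 (stack(A, E)): towers=[C/E/A; D/B] holding=-
step 5 (unstack(B, D)): towers=[C/E/A; D] holding=B

towers=[C/E/A; D] holding=B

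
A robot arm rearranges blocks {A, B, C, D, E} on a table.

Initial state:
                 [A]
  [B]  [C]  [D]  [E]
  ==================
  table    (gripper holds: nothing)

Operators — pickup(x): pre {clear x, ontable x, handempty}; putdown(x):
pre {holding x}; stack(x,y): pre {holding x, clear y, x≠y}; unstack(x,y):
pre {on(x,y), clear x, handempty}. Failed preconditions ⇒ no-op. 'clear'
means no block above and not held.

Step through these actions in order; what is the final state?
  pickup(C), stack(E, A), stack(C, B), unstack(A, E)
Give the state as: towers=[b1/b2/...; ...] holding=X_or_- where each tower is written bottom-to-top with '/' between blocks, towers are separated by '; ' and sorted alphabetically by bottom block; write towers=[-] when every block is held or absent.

step 1 (pickup(C)): towers=[B; D; E/A] holding=C
step 2 (stack(E, A)) [no-op]: towers=[B; D; E/A] holding=C
step 3 (stack(C, B)): towers=[B/C; D; E/A] holding=-
step 4 (unstack(A, E)): towers=[B/C; D; E] holding=A

towers=[B/C; D; E] holding=A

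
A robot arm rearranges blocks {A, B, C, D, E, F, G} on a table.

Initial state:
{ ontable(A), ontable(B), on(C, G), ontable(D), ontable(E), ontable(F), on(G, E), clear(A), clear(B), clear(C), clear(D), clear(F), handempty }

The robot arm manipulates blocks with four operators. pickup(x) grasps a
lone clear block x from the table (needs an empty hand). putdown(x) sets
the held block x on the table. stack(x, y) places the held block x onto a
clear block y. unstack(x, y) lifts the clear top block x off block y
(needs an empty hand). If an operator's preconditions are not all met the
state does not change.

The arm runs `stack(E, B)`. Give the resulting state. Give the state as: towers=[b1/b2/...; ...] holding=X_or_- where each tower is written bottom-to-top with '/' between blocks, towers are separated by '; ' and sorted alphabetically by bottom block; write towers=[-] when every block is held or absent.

towers=[A; B; D; E/G/C; F] holding=-

before: towers=[A; B; D; E/G/C; F] holding=-
pre[stack(E, B)]: holding(E) fail, clear(B) ok, E≠B ok
holding(E) unmet → stack(E, B) is a no-op
after:  towers=[A; B; D; E/G/C; F] holding=-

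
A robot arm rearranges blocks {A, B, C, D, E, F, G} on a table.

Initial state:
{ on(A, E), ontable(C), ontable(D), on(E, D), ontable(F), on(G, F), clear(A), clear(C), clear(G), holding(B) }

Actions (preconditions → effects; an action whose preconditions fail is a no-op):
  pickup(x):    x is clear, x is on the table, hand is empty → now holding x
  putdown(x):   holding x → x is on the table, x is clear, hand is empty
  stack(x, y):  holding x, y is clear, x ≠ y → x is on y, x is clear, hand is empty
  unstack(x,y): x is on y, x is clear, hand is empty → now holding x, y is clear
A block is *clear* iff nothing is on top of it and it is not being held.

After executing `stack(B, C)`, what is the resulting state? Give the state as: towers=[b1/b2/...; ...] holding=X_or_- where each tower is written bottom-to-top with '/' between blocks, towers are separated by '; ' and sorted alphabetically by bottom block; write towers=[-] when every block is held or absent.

before: towers=[C; D/E/A; F/G] holding=B
pre[stack(B, C)]: holding(B) yes, clear(C) yes, B≠C yes
all met → apply stack(B, C)
after:  towers=[C/B; D/E/A; F/G] holding=-

towers=[C/B; D/E/A; F/G] holding=-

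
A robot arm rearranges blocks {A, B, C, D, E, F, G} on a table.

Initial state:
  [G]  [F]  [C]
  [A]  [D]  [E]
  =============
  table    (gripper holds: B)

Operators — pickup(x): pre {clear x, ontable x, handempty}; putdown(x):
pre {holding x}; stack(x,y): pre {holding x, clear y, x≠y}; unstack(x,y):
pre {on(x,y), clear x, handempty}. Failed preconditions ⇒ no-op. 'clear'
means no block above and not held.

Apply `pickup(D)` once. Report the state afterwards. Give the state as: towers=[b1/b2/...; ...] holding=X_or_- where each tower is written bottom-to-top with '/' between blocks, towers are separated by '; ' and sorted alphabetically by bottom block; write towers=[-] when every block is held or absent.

before: towers=[A/G; D/F; E/C] holding=B
pre[pickup(D)]: clear(D) no, ontable(D) yes, handempty no
clear(D), handempty unmet → pickup(D) is a no-op
after:  towers=[A/G; D/F; E/C] holding=B

towers=[A/G; D/F; E/C] holding=B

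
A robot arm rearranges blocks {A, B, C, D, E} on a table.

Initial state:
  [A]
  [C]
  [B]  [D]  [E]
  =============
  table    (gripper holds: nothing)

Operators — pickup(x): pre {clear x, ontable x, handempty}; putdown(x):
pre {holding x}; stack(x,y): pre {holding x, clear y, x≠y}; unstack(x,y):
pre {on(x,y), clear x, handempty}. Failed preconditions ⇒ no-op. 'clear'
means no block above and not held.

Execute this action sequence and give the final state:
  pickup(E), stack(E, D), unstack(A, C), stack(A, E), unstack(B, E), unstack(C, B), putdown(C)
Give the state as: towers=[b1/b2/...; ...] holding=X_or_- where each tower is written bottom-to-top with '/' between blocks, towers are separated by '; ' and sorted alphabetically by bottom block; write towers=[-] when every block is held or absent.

towers=[B; C; D/E/A] holding=-

step 1 (pickup(E)): towers=[B/C/A; D] holding=E
step 2 (stack(E, D)): towers=[B/C/A; D/E] holding=-
step 3 (unstack(A, C)): towers=[B/C; D/E] holding=A
step 4 (stack(A, E)): towers=[B/C; D/E/A] holding=-
step 5 (unstack(B, E)) [no-op]: towers=[B/C; D/E/A] holding=-
step 6 (unstack(C, B)): towers=[B; D/E/A] holding=C
step 7 (putdown(C)): towers=[B; C; D/E/A] holding=-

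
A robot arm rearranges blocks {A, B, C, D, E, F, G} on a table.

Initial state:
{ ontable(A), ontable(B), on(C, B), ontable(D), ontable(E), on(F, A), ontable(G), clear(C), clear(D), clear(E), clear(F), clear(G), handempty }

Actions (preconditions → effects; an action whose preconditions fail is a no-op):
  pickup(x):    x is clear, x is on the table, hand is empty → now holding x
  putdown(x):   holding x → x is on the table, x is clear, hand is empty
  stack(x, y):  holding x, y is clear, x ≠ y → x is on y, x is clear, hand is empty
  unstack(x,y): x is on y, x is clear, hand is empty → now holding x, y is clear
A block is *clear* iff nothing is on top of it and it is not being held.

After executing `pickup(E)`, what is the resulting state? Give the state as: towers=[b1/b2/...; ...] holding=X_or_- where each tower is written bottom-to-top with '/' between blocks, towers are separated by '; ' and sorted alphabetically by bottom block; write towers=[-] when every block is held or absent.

before: towers=[A/F; B/C; D; E; G] holding=-
pre[pickup(E)]: clear(E) yes, ontable(E) yes, handempty yes
all met → apply pickup(E)
after:  towers=[A/F; B/C; D; G] holding=E

towers=[A/F; B/C; D; G] holding=E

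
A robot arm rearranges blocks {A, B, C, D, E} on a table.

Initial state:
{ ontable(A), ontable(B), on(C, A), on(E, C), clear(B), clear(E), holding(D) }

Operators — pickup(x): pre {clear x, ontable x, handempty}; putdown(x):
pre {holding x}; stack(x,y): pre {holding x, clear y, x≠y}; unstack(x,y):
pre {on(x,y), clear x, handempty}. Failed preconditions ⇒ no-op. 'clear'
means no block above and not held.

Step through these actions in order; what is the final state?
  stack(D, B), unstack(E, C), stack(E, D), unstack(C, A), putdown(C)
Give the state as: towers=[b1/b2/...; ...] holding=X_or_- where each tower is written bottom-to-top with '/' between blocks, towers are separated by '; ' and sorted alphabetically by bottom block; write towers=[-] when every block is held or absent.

step 1 (stack(D, B)): towers=[A/C/E; B/D] holding=-
step 2 (unstack(E, C)): towers=[A/C; B/D] holding=E
step 3 (stack(E, D)): towers=[A/C; B/D/E] holding=-
step 4 (unstack(C, A)): towers=[A; B/D/E] holding=C
step 5 (putdown(C)): towers=[A; B/D/E; C] holding=-

towers=[A; B/D/E; C] holding=-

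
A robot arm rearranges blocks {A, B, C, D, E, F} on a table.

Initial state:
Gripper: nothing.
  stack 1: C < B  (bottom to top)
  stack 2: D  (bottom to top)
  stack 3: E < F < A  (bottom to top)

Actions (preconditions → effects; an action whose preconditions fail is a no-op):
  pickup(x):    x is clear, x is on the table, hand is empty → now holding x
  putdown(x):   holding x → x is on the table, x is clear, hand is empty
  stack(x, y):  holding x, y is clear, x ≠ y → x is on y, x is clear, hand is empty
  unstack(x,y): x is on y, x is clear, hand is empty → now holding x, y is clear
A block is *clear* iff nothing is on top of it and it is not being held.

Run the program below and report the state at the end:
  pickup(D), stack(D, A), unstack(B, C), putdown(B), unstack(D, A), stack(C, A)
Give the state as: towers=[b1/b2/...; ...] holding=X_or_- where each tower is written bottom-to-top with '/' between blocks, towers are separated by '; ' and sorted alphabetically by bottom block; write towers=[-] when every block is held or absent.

step 1 (pickup(D)): towers=[C/B; E/F/A] holding=D
step 2 (stack(D, A)): towers=[C/B; E/F/A/D] holding=-
step 3 (unstack(B, C)): towers=[C; E/F/A/D] holding=B
step 4 (putdown(B)): towers=[B; C; E/F/A/D] holding=-
step 5 (unstack(D, A)): towers=[B; C; E/F/A] holding=D
step 6 (stack(C, A)) [no-op]: towers=[B; C; E/F/A] holding=D

towers=[B; C; E/F/A] holding=D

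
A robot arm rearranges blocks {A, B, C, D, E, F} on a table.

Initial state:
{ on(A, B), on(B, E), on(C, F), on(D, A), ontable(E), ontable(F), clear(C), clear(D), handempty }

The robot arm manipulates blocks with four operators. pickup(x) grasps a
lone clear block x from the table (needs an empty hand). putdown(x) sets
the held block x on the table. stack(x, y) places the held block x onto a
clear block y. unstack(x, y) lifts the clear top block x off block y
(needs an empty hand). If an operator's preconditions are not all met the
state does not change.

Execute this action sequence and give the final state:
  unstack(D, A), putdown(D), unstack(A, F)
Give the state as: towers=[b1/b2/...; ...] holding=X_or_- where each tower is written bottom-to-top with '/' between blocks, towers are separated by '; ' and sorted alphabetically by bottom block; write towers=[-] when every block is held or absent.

step 1 (unstack(D, A)): towers=[E/B/A; F/C] holding=D
step 2 (putdown(D)): towers=[D; E/B/A; F/C] holding=-
step 3 (unstack(A, F)) [no-op]: towers=[D; E/B/A; F/C] holding=-

towers=[D; E/B/A; F/C] holding=-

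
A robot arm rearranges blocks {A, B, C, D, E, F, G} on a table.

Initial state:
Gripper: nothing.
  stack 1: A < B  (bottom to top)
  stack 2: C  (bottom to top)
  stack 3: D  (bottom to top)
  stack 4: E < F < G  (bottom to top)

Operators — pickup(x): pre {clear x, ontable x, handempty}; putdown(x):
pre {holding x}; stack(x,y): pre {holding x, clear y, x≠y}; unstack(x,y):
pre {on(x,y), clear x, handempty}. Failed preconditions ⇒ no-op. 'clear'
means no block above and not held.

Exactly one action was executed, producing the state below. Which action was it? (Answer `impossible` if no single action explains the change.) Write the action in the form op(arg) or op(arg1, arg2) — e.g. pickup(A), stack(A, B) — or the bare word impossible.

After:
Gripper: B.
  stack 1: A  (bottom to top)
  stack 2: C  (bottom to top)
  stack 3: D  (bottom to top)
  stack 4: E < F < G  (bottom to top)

unstack(B, A)

target: towers=[A; C; D; E/F/G] holding=B
     unstack(B, A) → towers=[A; C; D; E/F/G] holding=B  ← match
     unstack(G, F) → towers=[A/B; C; D; E/F] holding=G
         pickup(D) → towers=[A/B; C; E/F/G] holding=D
         pickup(C) → towers=[A/B; D; E/F/G] holding=C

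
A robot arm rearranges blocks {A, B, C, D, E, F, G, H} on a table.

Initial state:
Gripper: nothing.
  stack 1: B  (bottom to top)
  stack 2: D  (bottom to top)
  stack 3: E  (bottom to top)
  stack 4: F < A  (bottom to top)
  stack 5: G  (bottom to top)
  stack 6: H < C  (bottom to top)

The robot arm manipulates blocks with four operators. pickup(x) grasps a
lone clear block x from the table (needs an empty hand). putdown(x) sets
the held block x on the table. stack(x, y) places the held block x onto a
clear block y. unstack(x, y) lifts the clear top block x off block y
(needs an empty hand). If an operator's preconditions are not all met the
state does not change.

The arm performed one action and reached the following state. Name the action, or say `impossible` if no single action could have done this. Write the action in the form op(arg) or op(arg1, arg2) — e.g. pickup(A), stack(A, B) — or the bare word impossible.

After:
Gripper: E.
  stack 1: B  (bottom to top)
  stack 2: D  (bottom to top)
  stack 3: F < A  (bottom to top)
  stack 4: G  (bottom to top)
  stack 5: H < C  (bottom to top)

target: towers=[B; D; F/A; G; H/C] holding=E
         pickup(G) → towers=[B; D; E; F/A; H/C] holding=G
     unstack(A, F) → towers=[B; D; E; F; G; H/C] holding=A
         pickup(E) → towers=[B; D; F/A; G; H/C] holding=E  ← match
         pickup(B) → towers=[D; E; F/A; G; H/C] holding=B
         pickup(D) → towers=[B; E; F/A; G; H/C] holding=D
     unstack(C, H) → towers=[B; D; E; F/A; G; H] holding=C

pickup(E)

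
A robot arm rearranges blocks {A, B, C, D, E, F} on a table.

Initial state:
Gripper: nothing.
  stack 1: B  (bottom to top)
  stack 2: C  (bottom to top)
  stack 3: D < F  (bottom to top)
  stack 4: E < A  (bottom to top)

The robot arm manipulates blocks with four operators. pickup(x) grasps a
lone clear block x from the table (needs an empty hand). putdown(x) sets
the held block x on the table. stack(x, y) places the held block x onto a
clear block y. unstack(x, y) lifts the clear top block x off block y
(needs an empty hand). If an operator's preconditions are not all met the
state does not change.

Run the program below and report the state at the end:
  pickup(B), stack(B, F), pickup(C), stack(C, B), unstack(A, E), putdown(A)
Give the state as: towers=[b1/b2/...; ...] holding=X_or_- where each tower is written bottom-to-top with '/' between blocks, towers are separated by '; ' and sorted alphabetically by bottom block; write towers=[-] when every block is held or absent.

step 1 (pickup(B)): towers=[C; D/F; E/A] holding=B
step 2 (stack(B, F)): towers=[C; D/F/B; E/A] holding=-
step 3 (pickup(C)): towers=[D/F/B; E/A] holding=C
step 4 (stack(C, B)): towers=[D/F/B/C; E/A] holding=-
step 5 (unstack(A, E)): towers=[D/F/B/C; E] holding=A
step 6 (putdown(A)): towers=[A; D/F/B/C; E] holding=-

towers=[A; D/F/B/C; E] holding=-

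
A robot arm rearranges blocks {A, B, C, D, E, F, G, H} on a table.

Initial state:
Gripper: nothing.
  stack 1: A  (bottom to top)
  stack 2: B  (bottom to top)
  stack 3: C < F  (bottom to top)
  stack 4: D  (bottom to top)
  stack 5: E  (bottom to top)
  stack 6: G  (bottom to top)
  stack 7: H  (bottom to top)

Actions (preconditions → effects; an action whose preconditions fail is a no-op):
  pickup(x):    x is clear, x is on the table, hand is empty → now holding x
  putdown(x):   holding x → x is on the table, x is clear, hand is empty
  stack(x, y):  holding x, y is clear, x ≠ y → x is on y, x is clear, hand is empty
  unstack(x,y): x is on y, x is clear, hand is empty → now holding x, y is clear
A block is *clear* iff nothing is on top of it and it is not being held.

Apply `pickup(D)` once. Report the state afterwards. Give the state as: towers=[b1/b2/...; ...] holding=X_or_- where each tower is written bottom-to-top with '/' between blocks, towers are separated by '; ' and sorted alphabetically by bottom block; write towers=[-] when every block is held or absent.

before: towers=[A; B; C/F; D; E; G; H] holding=-
pre[pickup(D)]: clear(D) ✓, ontable(D) ✓, handempty ✓
all met → apply pickup(D)
after:  towers=[A; B; C/F; E; G; H] holding=D

towers=[A; B; C/F; E; G; H] holding=D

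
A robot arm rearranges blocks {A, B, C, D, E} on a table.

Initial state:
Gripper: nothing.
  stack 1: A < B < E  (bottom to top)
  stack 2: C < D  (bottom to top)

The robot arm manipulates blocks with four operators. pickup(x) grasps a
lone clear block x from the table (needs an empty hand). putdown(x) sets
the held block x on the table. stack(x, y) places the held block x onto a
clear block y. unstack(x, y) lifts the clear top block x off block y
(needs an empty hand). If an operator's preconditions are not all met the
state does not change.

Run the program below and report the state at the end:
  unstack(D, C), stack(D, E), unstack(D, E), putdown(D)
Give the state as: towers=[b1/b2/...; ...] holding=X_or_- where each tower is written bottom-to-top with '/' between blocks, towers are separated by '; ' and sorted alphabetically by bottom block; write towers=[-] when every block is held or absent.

towers=[A/B/E; C; D] holding=-

step 1 (unstack(D, C)): towers=[A/B/E; C] holding=D
step 2 (stack(D, E)): towers=[A/B/E/D; C] holding=-
step 3 (unstack(D, E)): towers=[A/B/E; C] holding=D
step 4 (putdown(D)): towers=[A/B/E; C; D] holding=-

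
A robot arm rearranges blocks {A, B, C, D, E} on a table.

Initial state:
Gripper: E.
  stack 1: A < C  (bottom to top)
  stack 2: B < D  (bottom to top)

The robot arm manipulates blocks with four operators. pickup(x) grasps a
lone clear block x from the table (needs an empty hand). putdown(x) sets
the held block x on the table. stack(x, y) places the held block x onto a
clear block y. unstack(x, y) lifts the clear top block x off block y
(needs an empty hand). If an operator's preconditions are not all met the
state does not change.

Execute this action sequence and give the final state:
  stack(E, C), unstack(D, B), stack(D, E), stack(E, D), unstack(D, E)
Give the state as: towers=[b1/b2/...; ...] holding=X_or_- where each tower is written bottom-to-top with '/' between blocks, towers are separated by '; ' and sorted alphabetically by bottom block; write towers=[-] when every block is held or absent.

step 1 (stack(E, C)): towers=[A/C/E; B/D] holding=-
step 2 (unstack(D, B)): towers=[A/C/E; B] holding=D
step 3 (stack(D, E)): towers=[A/C/E/D; B] holding=-
step 4 (stack(E, D)) [no-op]: towers=[A/C/E/D; B] holding=-
step 5 (unstack(D, E)): towers=[A/C/E; B] holding=D

towers=[A/C/E; B] holding=D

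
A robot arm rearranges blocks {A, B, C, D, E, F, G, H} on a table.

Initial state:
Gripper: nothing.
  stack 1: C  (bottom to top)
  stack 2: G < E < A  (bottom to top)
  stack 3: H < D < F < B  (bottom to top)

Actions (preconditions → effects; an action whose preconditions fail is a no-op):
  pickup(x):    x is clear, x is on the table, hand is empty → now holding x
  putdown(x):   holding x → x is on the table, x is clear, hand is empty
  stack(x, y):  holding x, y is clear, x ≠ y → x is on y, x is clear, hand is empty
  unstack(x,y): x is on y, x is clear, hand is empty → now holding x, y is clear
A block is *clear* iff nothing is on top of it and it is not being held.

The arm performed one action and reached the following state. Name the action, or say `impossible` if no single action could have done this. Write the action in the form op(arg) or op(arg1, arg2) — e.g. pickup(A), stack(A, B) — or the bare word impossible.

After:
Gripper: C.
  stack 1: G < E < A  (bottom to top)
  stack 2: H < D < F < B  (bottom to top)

pickup(C)

target: towers=[G/E/A; H/D/F/B] holding=C
     unstack(A, E) → towers=[C; G/E; H/D/F/B] holding=A
     unstack(B, F) → towers=[C; G/E/A; H/D/F] holding=B
         pickup(C) → towers=[G/E/A; H/D/F/B] holding=C  ← match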